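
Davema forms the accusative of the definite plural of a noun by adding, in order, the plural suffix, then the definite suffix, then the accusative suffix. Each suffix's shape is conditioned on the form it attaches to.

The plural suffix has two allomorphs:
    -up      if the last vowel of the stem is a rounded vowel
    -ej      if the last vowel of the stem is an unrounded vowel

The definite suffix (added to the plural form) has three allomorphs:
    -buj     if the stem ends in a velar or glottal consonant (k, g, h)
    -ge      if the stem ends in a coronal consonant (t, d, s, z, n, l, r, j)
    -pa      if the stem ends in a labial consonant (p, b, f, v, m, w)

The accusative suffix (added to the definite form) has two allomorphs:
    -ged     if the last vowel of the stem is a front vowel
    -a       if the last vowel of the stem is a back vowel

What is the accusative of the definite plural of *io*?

iouppaa

*io* — last vowel /o/ (a rounded vowel) → -up → *ioup*.
Since the final consonant of the plural form *ioup* is /p/ (labial), it takes -pa, giving *iouppa*.
The definite form *iouppa* — last vowel /a/ (a back vowel) → -a → *iouppaa*.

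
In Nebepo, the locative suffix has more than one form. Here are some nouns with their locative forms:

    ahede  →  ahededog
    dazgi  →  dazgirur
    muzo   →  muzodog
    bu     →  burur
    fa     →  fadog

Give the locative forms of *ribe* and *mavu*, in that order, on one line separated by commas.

ribedog, mavurur

Looking at the last vowel of each stem: -rur when the last vowel of the stem is a high vowel (*dazgi*, *bu*); -dog when the last vowel of the stem is a non-high vowel (*ahede*, *muzo*, *fa*).
The last vowel of *ribe* is /e/, which is a non-high vowel, so the suffix is -dog, giving *ribedog*.
*mavu*: last vowel = /u/, a high vowel → -rur → *mavurur*.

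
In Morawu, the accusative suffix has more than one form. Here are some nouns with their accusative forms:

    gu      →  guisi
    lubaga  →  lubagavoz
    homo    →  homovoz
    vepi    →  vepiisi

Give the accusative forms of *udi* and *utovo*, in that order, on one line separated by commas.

udiisi, utovovoz

The alternation tracks the last vowel of the stem — -isi when the last vowel of the stem is a high vowel (*gu*, *vepi*); -voz when the last vowel of the stem is a non-high vowel (*lubaga*, *homo*).
Since the last vowel of *udi* is /i/ (a high vowel), it takes -isi, giving *udiisi*.
*utovo*: last vowel = /o/, a non-high vowel → -voz → *utovovoz*.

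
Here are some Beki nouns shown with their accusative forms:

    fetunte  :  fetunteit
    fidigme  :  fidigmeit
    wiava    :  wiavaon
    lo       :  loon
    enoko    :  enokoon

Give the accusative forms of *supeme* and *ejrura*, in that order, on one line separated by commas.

supemeit, ejruraon

The alternation tracks the last vowel of the stem — -it when the last vowel of the stem is a front vowel (*fetunte*, *fidigme*); -on when the last vowel of the stem is a back vowel (*wiava*, *lo*, *enoko*).
*supeme* — last vowel /e/ (a front vowel) → -it → *supemeit*.
*ejrura*: last vowel = /a/, a back vowel → -on → *ejruraon*.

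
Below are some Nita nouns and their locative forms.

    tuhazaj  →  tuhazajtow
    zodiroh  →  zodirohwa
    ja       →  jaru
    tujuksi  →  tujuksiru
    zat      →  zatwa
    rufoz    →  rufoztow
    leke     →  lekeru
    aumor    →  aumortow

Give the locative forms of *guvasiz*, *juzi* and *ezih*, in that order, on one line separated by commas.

Looking at the final sound of each stem: -wa when the stem ends in a voiceless consonant (*zodiroh*, *zat*); -tow when the stem ends in a voiced consonant (*tuhazaj*, *rufoz*, *aumor*); -ru when the stem ends in a vowel (*ja*, *tujuksi*, *leke*).
*guvasiz* — final sound /z/ (a voiced consonant) → -tow → *guvasiztow*.
The final sound of *juzi* is /i/, which is a vowel, so the suffix is -ru, giving *juziru*.
*ezih*: final sound = /h/, a voiceless consonant → -wa → *ezihwa*.

guvasiztow, juziru, ezihwa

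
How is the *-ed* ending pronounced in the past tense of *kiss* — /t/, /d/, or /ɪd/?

/t/

The stem *kiss* ends in a voiceless consonant other than /t/.
The -ed suffix is realized as /ɪd/ after /t, d/; as /t/ after other voiceless consonants; and as /d/ after other voiced sounds.
So -ed on *kiss* is pronounced /t/.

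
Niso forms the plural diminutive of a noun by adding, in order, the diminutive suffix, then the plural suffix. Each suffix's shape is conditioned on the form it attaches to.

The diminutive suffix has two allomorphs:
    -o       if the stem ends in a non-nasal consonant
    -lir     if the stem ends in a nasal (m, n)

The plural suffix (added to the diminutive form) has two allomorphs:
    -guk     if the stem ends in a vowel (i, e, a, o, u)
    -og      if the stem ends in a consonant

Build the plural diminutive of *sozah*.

sozahoguk

*sozah*: final consonant = /h/, non-nasal → -o → *sozaho*.
Since the final sound of the diminutive form *sozaho* is /o/ (a vowel), it takes -guk, giving *sozahoguk*.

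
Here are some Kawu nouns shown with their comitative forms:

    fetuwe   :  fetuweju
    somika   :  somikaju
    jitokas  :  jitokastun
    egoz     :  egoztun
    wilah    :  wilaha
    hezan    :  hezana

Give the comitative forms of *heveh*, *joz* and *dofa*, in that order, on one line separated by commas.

heveha, joztun, dofaju

The alternation tracks the final sound of the stem — -tun when the stem ends in a sibilant (*jitokas*, *egoz*); -a when the stem ends in a non-sibilant consonant (*wilah*, *hezan*); -ju when the stem ends in a vowel (*fetuwe*, *somika*).
Since the final sound of *heveh* is /h/ (a non-sibilant consonant), it takes -a, giving *heveha*.
*joz* — final sound /z/ (a sibilant) → -tun → *joztun*.
*dofa* — final sound /a/ (a vowel) → -ju → *dofaju*.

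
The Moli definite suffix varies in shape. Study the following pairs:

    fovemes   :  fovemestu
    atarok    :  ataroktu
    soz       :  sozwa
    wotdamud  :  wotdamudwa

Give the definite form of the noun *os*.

ostu

The pattern is voicing of the final consonant: -tu when the stem ends in a voiceless consonant (*fovemes*, *atarok*); -wa when the stem ends in a voiced consonant (*soz*, *wotdamud*).
*os* — final consonant /s/ (voiceless) → -tu → *ostu*.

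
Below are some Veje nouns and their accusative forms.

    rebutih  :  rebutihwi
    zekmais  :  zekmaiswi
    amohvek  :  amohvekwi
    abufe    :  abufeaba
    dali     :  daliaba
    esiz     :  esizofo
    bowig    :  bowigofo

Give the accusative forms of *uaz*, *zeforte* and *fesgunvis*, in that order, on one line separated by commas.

Looking at the final sound of each stem: -wi when the stem ends in a voiceless consonant (*rebutih*, *zekmais*, *amohvek*); -ofo when the stem ends in a voiced consonant (*esiz*, *bowig*); -aba when the stem ends in a vowel (*abufe*, *dali*).
*uaz*: final sound = /z/, a voiced consonant → -ofo → *uazofo*.
The final sound of *zeforte* is /e/, which is a vowel, so the suffix is -aba, giving *zeforteaba*.
The final sound of *fesgunvis* is /s/, which is a voiceless consonant, so the suffix is -wi, giving *fesgunviswi*.

uazofo, zeforteaba, fesgunviswi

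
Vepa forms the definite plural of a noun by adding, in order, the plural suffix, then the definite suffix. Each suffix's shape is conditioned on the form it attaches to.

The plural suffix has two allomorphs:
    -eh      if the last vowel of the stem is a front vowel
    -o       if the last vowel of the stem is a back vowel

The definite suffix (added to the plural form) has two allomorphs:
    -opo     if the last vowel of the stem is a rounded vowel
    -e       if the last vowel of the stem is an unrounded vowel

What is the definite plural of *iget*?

igetehe

*iget*: last vowel = /e/, a front vowel → -eh → *igeteh*.
Since the last vowel of the plural form *igeteh* is /e/ (an unrounded vowel), it takes -e, giving *igetehe*.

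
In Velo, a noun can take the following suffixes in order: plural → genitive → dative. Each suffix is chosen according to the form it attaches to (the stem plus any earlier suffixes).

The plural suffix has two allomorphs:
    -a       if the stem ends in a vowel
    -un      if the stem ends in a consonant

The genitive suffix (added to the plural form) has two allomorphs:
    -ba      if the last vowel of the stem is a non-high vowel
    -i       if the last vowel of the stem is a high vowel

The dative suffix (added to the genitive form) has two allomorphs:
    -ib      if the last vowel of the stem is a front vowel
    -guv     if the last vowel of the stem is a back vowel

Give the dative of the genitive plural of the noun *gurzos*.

Since the final sound of *gurzos* is /s/ (a consonant), it takes -un, giving *gurzosun*.
The last vowel of the plural form *gurzosun* is /u/, which is a high vowel, so the genitive suffix is -i, giving *gurzosuni*.
The last vowel of the genitive form *gurzosuni* is /i/, which is a front vowel, so the dative suffix is -ib, giving *gurzosuniib*.

gurzosuniib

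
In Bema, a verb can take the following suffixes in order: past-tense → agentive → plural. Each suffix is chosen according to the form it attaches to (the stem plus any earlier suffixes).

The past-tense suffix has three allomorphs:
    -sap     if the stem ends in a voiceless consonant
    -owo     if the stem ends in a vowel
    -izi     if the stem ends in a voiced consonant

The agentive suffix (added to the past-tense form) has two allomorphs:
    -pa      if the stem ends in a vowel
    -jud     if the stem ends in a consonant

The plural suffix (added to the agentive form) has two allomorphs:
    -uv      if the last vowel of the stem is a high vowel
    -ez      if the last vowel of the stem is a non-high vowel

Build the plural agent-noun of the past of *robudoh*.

robudohsapjuduv

*robudoh*: final sound = /h/, a voiceless consonant → -sap → *robudohsap*.
The final sound of the past-tense form *robudohsap* is /p/, which is a consonant, so the agentive suffix is -jud, giving *robudohsapjud*.
The agentive form *robudohsapjud* — last vowel /u/ (a high vowel) → -uv → *robudohsapjuduv*.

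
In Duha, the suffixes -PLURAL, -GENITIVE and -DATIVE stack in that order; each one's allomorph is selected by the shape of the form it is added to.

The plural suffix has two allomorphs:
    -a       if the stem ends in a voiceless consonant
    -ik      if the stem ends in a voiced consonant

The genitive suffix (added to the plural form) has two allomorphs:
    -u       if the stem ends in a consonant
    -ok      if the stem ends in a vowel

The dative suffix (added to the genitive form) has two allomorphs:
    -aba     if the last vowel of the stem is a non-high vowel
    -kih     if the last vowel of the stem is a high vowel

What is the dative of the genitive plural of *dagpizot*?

*dagpizot* — final consonant /t/ (voiceless) → -a → *dagpizota*.
The plural form *dagpizota* — final sound /a/ (a vowel) → -ok → *dagpizotaok*.
The genitive form *dagpizotaok* — last vowel /o/ (a non-high vowel) → -aba → *dagpizotaokaba*.

dagpizotaokaba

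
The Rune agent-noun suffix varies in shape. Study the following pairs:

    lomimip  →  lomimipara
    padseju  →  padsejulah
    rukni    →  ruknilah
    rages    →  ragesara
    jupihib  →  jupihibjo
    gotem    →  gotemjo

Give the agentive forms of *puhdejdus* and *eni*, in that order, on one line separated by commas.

The alternation tracks the final sound of the stem — -ara when the stem ends in a voiceless consonant (*lomimip*, *rages*); -jo when the stem ends in a voiced consonant (*jupihib*, *gotem*); -lah when the stem ends in a vowel (*padseju*, *rukni*).
*puhdejdus* — final sound /s/ (a voiceless consonant) → -ara → *puhdejdusara*.
*eni* — final sound /i/ (a vowel) → -lah → *enilah*.

puhdejdusara, enilah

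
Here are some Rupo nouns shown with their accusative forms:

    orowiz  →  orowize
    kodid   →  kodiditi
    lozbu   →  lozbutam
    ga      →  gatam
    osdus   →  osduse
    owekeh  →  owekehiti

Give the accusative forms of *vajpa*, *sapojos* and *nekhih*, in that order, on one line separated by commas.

The alternation tracks the final sound of the stem — -e when the stem ends in a sibilant (*orowiz*, *osdus*); -iti when the stem ends in a non-sibilant consonant (*kodid*, *owekeh*); -tam when the stem ends in a vowel (*lozbu*, *ga*).
The final sound of *vajpa* is /a/, which is a vowel, so the suffix is -tam, giving *vajpatam*.
*sapojos* — final sound /s/ (a sibilant) → -e → *sapojose*.
The final sound of *nekhih* is /h/, which is a non-sibilant consonant, so the suffix is -iti, giving *nekhihiti*.

vajpatam, sapojose, nekhihiti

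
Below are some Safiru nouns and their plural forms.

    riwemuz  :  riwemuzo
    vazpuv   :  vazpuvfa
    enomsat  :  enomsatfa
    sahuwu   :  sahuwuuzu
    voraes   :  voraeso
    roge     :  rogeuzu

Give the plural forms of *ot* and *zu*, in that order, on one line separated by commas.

The suffix is conditioned by the final sound: -o when the stem ends in a sibilant (*riwemuz*, *voraes*); -fa when the stem ends in a non-sibilant consonant (*vazpuv*, *enomsat*); -uzu when the stem ends in a vowel (*sahuwu*, *roge*).
Since the final sound of *ot* is /t/ (a non-sibilant consonant), it takes -fa, giving *otfa*.
Since the final sound of *zu* is /u/ (a vowel), it takes -uzu, giving *zuuzu*.

otfa, zuuzu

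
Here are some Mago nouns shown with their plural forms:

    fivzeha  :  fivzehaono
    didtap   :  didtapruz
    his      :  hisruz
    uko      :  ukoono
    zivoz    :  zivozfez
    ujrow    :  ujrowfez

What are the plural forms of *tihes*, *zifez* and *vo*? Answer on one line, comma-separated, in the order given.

tihesruz, zifezfez, voono

The alternation tracks the final sound of the stem — -ruz when the stem ends in a voiceless consonant (*didtap*, *his*); -fez when the stem ends in a voiced consonant (*zivoz*, *ujrow*); -ono when the stem ends in a vowel (*fivzeha*, *uko*).
Since the final sound of *tihes* is /s/ (a voiceless consonant), it takes -ruz, giving *tihesruz*.
The final sound of *zifez* is /z/, which is a voiced consonant, so the suffix is -fez, giving *zifezfez*.
*vo* — final sound /o/ (a vowel) → -ono → *voono*.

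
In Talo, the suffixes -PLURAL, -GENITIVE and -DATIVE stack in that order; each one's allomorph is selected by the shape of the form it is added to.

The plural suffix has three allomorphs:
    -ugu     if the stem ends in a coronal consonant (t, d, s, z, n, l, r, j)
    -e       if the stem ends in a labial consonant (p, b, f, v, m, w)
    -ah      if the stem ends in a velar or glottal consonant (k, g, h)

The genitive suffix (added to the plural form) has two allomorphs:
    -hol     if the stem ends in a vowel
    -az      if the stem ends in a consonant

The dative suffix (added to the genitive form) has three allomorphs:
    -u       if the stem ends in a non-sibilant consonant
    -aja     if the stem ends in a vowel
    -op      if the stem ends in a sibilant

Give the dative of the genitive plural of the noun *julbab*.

The final consonant of *julbab* is /b/, which is labial, so the plural suffix is -e, giving *julbabe*.
The plural form *julbabe*: final sound = /e/, a vowel → -hol → *julbabehol*.
Since the final sound of the genitive form *julbabehol* is /l/ (a non-sibilant consonant), it takes -u, giving *julbabeholu*.

julbabeholu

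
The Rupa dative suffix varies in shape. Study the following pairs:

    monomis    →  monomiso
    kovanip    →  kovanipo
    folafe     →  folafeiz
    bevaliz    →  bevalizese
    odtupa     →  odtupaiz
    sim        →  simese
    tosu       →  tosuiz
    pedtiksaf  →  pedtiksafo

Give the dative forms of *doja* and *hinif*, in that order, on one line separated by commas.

The alternation tracks the final sound of the stem — -o when the stem ends in a voiceless consonant (*monomis*, *kovanip*, *pedtiksaf*); -ese when the stem ends in a voiced consonant (*bevaliz*, *sim*); -iz when the stem ends in a vowel (*folafe*, *odtupa*, *tosu*).
Since the final sound of *doja* is /a/ (a vowel), it takes -iz, giving *dojaiz*.
*hinif*: final sound = /f/, a voiceless consonant → -o → *hinifo*.

dojaiz, hinifo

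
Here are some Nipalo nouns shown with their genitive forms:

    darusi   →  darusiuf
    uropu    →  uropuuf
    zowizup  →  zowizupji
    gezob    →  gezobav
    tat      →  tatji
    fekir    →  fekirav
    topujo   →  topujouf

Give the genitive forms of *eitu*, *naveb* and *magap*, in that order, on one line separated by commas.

Looking at the final sound of each stem: -ji when the stem ends in a voiceless consonant (*zowizup*, *tat*); -av when the stem ends in a voiced consonant (*gezob*, *fekir*); -uf when the stem ends in a vowel (*darusi*, *uropu*, *topujo*).
The final sound of *eitu* is /u/, which is a vowel, so the suffix is -uf, giving *eituuf*.
The final sound of *naveb* is /b/, which is a voiced consonant, so the suffix is -av, giving *navebav*.
Since the final sound of *magap* is /p/ (a voiceless consonant), it takes -ji, giving *magapji*.

eituuf, navebav, magapji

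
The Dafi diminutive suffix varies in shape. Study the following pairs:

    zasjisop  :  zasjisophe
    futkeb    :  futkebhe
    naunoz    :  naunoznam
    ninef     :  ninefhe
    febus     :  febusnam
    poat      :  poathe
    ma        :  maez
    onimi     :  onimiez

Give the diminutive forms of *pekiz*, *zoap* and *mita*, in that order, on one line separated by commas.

The suffix is conditioned by the final sound: -nam when the stem ends in a sibilant (*naunoz*, *febus*); -he when the stem ends in a non-sibilant consonant (*zasjisop*, *futkeb*, *ninef*, *poat*); -ez when the stem ends in a vowel (*ma*, *onimi*).
*pekiz* — final sound /z/ (a sibilant) → -nam → *pekiznam*.
*zoap*: final sound = /p/, a non-sibilant consonant → -he → *zoaphe*.
The final sound of *mita* is /a/, which is a vowel, so the suffix is -ez, giving *mitaez*.

pekiznam, zoaphe, mitaez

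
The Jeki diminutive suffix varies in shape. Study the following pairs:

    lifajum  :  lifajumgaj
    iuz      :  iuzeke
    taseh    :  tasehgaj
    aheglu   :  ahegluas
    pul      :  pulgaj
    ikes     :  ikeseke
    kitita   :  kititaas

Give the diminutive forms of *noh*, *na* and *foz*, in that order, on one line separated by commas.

Looking at the final sound of each stem: -eke when the stem ends in a sibilant (*iuz*, *ikes*); -gaj when the stem ends in a non-sibilant consonant (*lifajum*, *taseh*, *pul*); -as when the stem ends in a vowel (*aheglu*, *kitita*).
Since the final sound of *noh* is /h/ (a non-sibilant consonant), it takes -gaj, giving *nohgaj*.
*na*: final sound = /a/, a vowel → -as → *naas*.
*foz* — final sound /z/ (a sibilant) → -eke → *fozeke*.

nohgaj, naas, fozeke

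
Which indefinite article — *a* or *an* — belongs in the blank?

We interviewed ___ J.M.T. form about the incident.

a

The indefinite article is chosen by the initial *sound* of the following word, not its spelling.
The initialism *J.M.T.* is read letter by letter; the first letter, J, is pronounced /dʒeɪ/, which begins with a consonant sound.
So the article is *a*: We interviewed a J.M.T. form about the incident.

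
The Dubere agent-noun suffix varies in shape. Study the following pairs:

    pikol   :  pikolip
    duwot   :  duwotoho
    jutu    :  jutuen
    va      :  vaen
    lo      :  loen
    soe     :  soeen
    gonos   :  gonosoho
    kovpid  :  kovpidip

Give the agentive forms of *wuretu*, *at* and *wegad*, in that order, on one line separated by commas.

wuretuen, atoho, wegadip

The alternation tracks the final sound of the stem — -oho when the stem ends in a voiceless consonant (*duwot*, *gonos*); -ip when the stem ends in a voiced consonant (*pikol*, *kovpid*); -en when the stem ends in a vowel (*jutu*, *va*, *lo*, *soe*).
The final sound of *wuretu* is /u/, which is a vowel, so the suffix is -en, giving *wuretuen*.
*at* — final sound /t/ (a voiceless consonant) → -oho → *atoho*.
*wegad* — final sound /d/ (a voiced consonant) → -ip → *wegadip*.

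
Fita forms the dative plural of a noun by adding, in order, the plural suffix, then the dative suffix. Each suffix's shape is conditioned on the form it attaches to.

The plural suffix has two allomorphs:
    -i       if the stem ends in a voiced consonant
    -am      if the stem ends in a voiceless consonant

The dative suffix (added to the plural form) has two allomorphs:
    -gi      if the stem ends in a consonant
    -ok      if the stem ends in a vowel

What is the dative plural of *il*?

iliok

*il* — final consonant /l/ (voiced) → -i → *ili*.
The plural form *ili*: final sound = /i/, a vowel → -ok → *iliok*.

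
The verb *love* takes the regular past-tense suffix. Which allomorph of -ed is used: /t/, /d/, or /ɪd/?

/d/

The stem *love* ends in a voiced sound other than /d/.
The -ed suffix is realized as /ɪd/ after /t, d/; as /t/ after other voiceless consonants; and as /d/ after other voiced sounds.
So -ed on *love* is pronounced /d/.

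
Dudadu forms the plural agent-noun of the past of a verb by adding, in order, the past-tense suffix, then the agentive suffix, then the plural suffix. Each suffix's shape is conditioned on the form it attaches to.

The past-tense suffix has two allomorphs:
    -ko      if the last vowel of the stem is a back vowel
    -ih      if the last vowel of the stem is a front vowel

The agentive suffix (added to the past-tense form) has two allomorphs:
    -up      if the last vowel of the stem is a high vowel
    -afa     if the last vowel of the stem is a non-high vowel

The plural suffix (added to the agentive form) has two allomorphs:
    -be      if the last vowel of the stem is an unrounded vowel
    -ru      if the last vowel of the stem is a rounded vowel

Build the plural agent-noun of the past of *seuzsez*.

seuzsezihupru

The last vowel of *seuzsez* is /e/, which is a front vowel, so the past-tense suffix is -ih, giving *seuzsezih*.
The last vowel of the past-tense form *seuzsezih* is /i/, which is a high vowel, so the agentive suffix is -up, giving *seuzsezihup*.
The agentive form *seuzsezihup* — last vowel /u/ (a rounded vowel) → -ru → *seuzsezihupru*.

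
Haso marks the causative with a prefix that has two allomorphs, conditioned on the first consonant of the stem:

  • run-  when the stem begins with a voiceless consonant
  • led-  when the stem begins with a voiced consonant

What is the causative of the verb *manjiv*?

ledmanjiv

The first consonant of *manjiv* is /m/, which is voiced, so the prefix is led-, giving *ledmanjiv*.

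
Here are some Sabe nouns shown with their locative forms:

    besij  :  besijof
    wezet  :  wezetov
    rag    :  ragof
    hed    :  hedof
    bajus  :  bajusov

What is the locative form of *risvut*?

Looking at the final consonant of each stem: -ov when the stem ends in a voiceless consonant (*wezet*, *bajus*); -of when the stem ends in a voiced consonant (*besij*, *rag*, *hed*).
*risvut*: final consonant = /t/, voiceless → -ov → *risvutov*.

risvutov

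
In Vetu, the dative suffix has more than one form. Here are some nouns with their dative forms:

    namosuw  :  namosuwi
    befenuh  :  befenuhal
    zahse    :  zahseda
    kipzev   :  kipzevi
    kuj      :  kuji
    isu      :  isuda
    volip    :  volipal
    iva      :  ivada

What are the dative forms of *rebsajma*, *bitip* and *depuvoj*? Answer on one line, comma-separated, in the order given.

rebsajmada, bitipal, depuvoji

The alternation tracks the final sound of the stem — -al when the stem ends in a voiceless consonant (*befenuh*, *volip*); -i when the stem ends in a voiced consonant (*namosuw*, *kipzev*, *kuj*); -da when the stem ends in a vowel (*zahse*, *isu*, *iva*).
*rebsajma* — final sound /a/ (a vowel) → -da → *rebsajmada*.
Since the final sound of *bitip* is /p/ (a voiceless consonant), it takes -al, giving *bitipal*.
Since the final sound of *depuvoj* is /j/ (a voiced consonant), it takes -i, giving *depuvoji*.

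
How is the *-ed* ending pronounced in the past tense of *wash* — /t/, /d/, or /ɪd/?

The stem *wash* ends in a voiceless consonant other than /t/.
The -ed suffix is realized as /ɪd/ after /t, d/; as /t/ after other voiceless consonants; and as /d/ after other voiced sounds.
So -ed on *wash* is pronounced /t/.

/t/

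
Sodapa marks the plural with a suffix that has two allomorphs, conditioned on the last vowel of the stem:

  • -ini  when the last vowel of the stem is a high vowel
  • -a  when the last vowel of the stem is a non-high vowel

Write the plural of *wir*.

*wir* — last vowel /i/ (a high vowel) → -ini → *wirini*.

wirini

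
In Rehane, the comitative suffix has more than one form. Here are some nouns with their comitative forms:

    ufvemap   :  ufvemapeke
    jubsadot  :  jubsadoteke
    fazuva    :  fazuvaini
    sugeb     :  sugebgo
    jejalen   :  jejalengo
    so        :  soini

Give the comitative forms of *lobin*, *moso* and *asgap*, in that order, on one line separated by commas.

lobingo, mosoini, asgapeke

The alternation tracks the final sound of the stem — -eke when the stem ends in a voiceless consonant (*ufvemap*, *jubsadot*); -go when the stem ends in a voiced consonant (*sugeb*, *jejalen*); -ini when the stem ends in a vowel (*fazuva*, *so*).
*lobin* — final sound /n/ (a voiced consonant) → -go → *lobingo*.
*moso*: final sound = /o/, a vowel → -ini → *mosoini*.
*asgap* — final sound /p/ (a voiceless consonant) → -eke → *asgapeke*.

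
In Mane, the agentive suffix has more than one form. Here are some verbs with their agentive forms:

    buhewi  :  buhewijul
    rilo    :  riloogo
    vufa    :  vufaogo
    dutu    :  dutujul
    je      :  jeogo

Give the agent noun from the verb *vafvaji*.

The alternation tracks the last vowel of the stem — -jul when the last vowel of the stem is a high vowel (*buhewi*, *dutu*); -ogo when the last vowel of the stem is a non-high vowel (*rilo*, *vufa*, *je*).
*vafvaji* — last vowel /i/ (a high vowel) → -jul → *vafvajijul*.

vafvajijul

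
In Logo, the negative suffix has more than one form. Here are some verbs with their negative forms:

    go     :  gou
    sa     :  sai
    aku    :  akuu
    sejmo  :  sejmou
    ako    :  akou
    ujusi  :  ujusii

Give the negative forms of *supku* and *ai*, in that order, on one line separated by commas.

supkuu, aii

The suffix is conditioned by the last vowel: -u when the last vowel of the stem is a rounded vowel (*go*, *aku*, *sejmo*, *ako*); -i when the last vowel of the stem is an unrounded vowel (*sa*, *ujusi*).
The last vowel of *supku* is /u/, which is a rounded vowel, so the suffix is -u, giving *supkuu*.
Since the last vowel of *ai* is /i/ (an unrounded vowel), it takes -i, giving *aii*.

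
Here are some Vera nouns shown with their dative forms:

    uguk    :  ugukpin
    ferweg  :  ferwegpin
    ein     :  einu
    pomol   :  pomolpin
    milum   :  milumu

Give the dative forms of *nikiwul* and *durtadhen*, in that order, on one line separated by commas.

nikiwulpin, durtadhenu

Looking at the final consonant of each stem: -u when the stem ends in a nasal (*ein*, *milum*); -pin when the stem ends in a non-nasal consonant (*uguk*, *ferweg*, *pomol*).
*nikiwul* — final consonant /l/ (non-nasal) → -pin → *nikiwulpin*.
The final consonant of *durtadhen* is /n/, which is a nasal, so the suffix is -u, giving *durtadhenu*.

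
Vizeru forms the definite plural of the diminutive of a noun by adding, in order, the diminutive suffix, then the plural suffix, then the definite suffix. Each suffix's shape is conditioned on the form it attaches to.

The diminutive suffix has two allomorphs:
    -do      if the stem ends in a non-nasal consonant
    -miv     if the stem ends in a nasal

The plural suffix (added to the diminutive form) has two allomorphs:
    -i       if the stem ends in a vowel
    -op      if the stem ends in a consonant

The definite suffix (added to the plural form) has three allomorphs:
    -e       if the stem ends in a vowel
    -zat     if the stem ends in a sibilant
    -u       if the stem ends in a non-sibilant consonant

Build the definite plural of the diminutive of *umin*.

uminmivopu

The final consonant of *umin* is /n/, which is a nasal, so the diminutive suffix is -miv, giving *uminmiv*.
The diminutive form *uminmiv* — final sound /v/ (a consonant) → -op → *uminmivop*.
The plural form *uminmivop* — final sound /p/ (a non-sibilant consonant) → -u → *uminmivopu*.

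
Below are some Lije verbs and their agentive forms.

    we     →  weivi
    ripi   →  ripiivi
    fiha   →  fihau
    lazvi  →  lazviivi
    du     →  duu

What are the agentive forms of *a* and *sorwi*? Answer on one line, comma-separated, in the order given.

The alternation tracks the last vowel of the stem — -ivi when the last vowel of the stem is a front vowel (*we*, *ripi*, *lazvi*); -u when the last vowel of the stem is a back vowel (*fiha*, *du*).
*a*: last vowel = /a/, a back vowel → -u → *au*.
The last vowel of *sorwi* is /i/, which is a front vowel, so the suffix is -ivi, giving *sorwiivi*.

au, sorwiivi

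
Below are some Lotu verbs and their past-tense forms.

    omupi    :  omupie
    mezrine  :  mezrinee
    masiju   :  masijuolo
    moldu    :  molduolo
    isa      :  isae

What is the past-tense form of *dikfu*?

dikfuolo

The suffix is conditioned by the last vowel: -olo when the last vowel of the stem is a rounded vowel (*masiju*, *moldu*); -e when the last vowel of the stem is an unrounded vowel (*omupi*, *mezrine*, *isa*).
The last vowel of *dikfu* is /u/, which is a rounded vowel, so the suffix is -olo, giving *dikfuolo*.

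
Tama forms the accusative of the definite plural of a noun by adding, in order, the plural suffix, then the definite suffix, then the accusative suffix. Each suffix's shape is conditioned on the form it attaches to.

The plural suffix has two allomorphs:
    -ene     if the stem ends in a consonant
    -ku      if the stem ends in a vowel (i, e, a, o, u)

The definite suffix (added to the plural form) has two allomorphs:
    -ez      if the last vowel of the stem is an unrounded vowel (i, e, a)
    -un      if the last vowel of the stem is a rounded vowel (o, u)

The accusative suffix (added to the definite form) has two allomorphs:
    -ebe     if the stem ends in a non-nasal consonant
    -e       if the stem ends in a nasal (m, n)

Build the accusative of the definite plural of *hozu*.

hozukuune

*hozu* — final sound /u/ (a vowel) → -ku → *hozuku*.
The plural form *hozuku* — last vowel /u/ (a rounded vowel) → -un → *hozukuun*.
The definite form *hozukuun*: final consonant = /n/, a nasal → -e → *hozukuune*.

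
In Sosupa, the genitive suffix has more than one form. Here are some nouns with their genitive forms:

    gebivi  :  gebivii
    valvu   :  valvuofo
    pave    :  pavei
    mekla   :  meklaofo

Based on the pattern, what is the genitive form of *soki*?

The pattern is front/back vowel harmony: -i when the last vowel of the stem is a front vowel (*gebivi*, *pave*); -ofo when the last vowel of the stem is a back vowel (*valvu*, *mekla*).
Since the last vowel of *soki* is /i/ (a front vowel), it takes -i, giving *sokii*.

sokii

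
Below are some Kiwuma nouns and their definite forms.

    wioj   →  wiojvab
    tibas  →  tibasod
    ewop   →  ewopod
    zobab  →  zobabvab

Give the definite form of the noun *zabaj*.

zabajvab

The pattern is voicing of the final consonant: -od when the stem ends in a voiceless consonant (*tibas*, *ewop*); -vab when the stem ends in a voiced consonant (*wioj*, *zobab*).
*zabaj* — final consonant /j/ (voiced) → -vab → *zabajvab*.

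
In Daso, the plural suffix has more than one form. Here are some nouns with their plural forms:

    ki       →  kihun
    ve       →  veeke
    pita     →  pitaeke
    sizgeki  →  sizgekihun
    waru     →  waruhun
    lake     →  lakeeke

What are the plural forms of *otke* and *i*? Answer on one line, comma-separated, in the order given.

otkeeke, ihun

Looking at the last vowel of each stem: -hun when the last vowel of the stem is a high vowel (*ki*, *sizgeki*, *waru*); -eke when the last vowel of the stem is a non-high vowel (*ve*, *pita*, *lake*).
*otke*: last vowel = /e/, a non-high vowel → -eke → *otkeeke*.
The last vowel of *i* is /i/, which is a high vowel, so the suffix is -hun, giving *ihun*.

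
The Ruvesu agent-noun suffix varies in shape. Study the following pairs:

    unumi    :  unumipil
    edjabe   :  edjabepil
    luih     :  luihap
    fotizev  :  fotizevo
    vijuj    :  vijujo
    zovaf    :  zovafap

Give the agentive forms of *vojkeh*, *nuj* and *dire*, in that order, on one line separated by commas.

Looking at the final sound of each stem: -ap when the stem ends in a voiceless consonant (*luih*, *zovaf*); -o when the stem ends in a voiced consonant (*fotizev*, *vijuj*); -pil when the stem ends in a vowel (*unumi*, *edjabe*).
Since the final sound of *vojkeh* is /h/ (a voiceless consonant), it takes -ap, giving *vojkehap*.
*nuj* — final sound /j/ (a voiced consonant) → -o → *nujo*.
*dire* — final sound /e/ (a vowel) → -pil → *direpil*.

vojkehap, nujo, direpil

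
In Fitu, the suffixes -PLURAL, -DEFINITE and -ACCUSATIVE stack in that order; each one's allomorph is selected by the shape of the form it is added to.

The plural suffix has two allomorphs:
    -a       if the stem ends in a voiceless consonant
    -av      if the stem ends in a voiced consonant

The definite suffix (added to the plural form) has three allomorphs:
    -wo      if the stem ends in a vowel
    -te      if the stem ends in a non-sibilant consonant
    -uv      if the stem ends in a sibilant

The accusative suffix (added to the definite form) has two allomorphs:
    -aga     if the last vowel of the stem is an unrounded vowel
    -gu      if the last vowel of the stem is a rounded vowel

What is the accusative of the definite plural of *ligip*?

Since the final consonant of *ligip* is /p/ (voiceless), it takes -a, giving *ligipa*.
The plural form *ligipa* — final sound /a/ (a vowel) → -wo → *ligipawo*.
The last vowel of the definite form *ligipawo* is /o/, which is a rounded vowel, so the accusative suffix is -gu, giving *ligipawogu*.

ligipawogu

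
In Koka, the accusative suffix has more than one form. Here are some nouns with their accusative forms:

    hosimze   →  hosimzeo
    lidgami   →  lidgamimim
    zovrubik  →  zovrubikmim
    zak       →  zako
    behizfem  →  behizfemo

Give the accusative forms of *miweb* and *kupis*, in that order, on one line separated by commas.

The suffix is conditioned by the last vowel: -mim when the last vowel of the stem is a high vowel (*lidgami*, *zovrubik*); -o when the last vowel of the stem is a non-high vowel (*hosimze*, *zak*, *behizfem*).
The last vowel of *miweb* is /e/, which is a non-high vowel, so the suffix is -o, giving *miwebo*.
The last vowel of *kupis* is /i/, which is a high vowel, so the suffix is -mim, giving *kupismim*.

miwebo, kupismim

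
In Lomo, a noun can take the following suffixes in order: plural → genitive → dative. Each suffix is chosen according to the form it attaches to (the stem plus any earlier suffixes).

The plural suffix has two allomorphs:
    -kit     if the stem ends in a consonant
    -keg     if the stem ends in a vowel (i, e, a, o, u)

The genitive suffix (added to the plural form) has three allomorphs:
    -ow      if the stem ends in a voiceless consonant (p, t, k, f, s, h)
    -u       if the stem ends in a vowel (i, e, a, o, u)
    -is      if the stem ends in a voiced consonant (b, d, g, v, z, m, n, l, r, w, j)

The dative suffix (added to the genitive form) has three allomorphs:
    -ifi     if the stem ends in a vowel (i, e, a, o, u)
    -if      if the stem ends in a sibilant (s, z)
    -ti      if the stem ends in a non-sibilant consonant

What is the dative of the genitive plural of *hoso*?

hosokegisif

The final sound of *hoso* is /o/, which is a vowel, so the plural suffix is -keg, giving *hosokeg*.
The plural form *hosokeg* — final sound /g/ (a voiced consonant) → -is → *hosokegis*.
The genitive form *hosokegis* — final sound /s/ (a sibilant) → -if → *hosokegisif*.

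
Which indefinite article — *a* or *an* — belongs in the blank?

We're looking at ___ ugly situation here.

The indefinite article is chosen by the initial *sound* of the following word, not its spelling.
*ugly* begins with the sound /ʌ/ (u pronounced /ʌ/) — a vowel sound.
So the article is *an*: We're looking at an ugly situation here.

an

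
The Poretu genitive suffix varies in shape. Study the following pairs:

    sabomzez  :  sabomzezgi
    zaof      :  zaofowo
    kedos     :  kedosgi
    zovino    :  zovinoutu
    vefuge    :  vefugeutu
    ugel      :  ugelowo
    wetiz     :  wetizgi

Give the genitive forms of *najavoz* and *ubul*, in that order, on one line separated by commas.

The alternation tracks the final sound of the stem — -gi when the stem ends in a sibilant (*sabomzez*, *kedos*, *wetiz*); -owo when the stem ends in a non-sibilant consonant (*zaof*, *ugel*); -utu when the stem ends in a vowel (*zovino*, *vefuge*).
The final sound of *najavoz* is /z/, which is a sibilant, so the suffix is -gi, giving *najavozgi*.
*ubul* — final sound /l/ (a non-sibilant consonant) → -owo → *ubulowo*.

najavozgi, ubulowo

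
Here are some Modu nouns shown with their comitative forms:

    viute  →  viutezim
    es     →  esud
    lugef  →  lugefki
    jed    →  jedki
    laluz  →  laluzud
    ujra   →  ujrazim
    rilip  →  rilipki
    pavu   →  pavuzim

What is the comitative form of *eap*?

eapki

The pattern is sibilance of the final sound: -ud when the stem ends in a sibilant (*es*, *laluz*); -ki when the stem ends in a non-sibilant consonant (*lugef*, *jed*, *rilip*); -zim when the stem ends in a vowel (*viute*, *ujra*, *pavu*).
*eap* — final sound /p/ (a non-sibilant consonant) → -ki → *eapki*.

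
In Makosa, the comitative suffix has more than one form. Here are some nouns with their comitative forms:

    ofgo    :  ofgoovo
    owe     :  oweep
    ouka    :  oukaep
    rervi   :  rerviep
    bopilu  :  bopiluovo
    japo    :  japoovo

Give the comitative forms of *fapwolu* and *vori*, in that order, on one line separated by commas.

The suffix is conditioned by the last vowel: -ovo when the last vowel of the stem is a rounded vowel (*ofgo*, *bopilu*, *japo*); -ep when the last vowel of the stem is an unrounded vowel (*owe*, *ouka*, *rervi*).
The last vowel of *fapwolu* is /u/, which is a rounded vowel, so the suffix is -ovo, giving *fapwoluovo*.
*vori* — last vowel /i/ (an unrounded vowel) → -ep → *voriep*.

fapwoluovo, voriep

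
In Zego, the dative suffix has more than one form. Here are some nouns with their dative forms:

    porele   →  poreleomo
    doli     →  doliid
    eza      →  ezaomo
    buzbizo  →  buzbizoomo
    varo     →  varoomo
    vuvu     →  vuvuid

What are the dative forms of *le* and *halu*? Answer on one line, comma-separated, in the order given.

The alternation tracks the last vowel of the stem — -id when the last vowel of the stem is a high vowel (*doli*, *vuvu*); -omo when the last vowel of the stem is a non-high vowel (*porele*, *eza*, *buzbizo*, *varo*).
*le*: last vowel = /e/, a non-high vowel → -omo → *leomo*.
The last vowel of *halu* is /u/, which is a high vowel, so the suffix is -id, giving *haluid*.

leomo, haluid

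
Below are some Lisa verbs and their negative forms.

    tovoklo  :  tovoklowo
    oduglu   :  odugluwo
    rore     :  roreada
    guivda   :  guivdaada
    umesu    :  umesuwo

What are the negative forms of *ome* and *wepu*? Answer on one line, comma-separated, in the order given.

The alternation tracks the last vowel of the stem — -wo when the last vowel of the stem is a rounded vowel (*tovoklo*, *oduglu*, *umesu*); -ada when the last vowel of the stem is an unrounded vowel (*rore*, *guivda*).
Since the last vowel of *ome* is /e/ (an unrounded vowel), it takes -ada, giving *omeada*.
The last vowel of *wepu* is /u/, which is a rounded vowel, so the suffix is -wo, giving *wepuwo*.

omeada, wepuwo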